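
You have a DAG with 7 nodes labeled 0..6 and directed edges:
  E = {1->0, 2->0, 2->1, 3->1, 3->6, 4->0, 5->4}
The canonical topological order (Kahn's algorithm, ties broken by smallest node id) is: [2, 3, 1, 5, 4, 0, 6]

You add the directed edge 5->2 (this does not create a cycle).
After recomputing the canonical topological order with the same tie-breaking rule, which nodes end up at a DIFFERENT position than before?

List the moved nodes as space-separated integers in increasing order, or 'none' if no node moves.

Old toposort: [2, 3, 1, 5, 4, 0, 6]
Added edge 5->2
Recompute Kahn (smallest-id tiebreak):
  initial in-degrees: [3, 2, 1, 0, 1, 0, 1]
  ready (indeg=0): [3, 5]
  pop 3: indeg[1]->1; indeg[6]->0 | ready=[5, 6] | order so far=[3]
  pop 5: indeg[2]->0; indeg[4]->0 | ready=[2, 4, 6] | order so far=[3, 5]
  pop 2: indeg[0]->2; indeg[1]->0 | ready=[1, 4, 6] | order so far=[3, 5, 2]
  pop 1: indeg[0]->1 | ready=[4, 6] | order so far=[3, 5, 2, 1]
  pop 4: indeg[0]->0 | ready=[0, 6] | order so far=[3, 5, 2, 1, 4]
  pop 0: no out-edges | ready=[6] | order so far=[3, 5, 2, 1, 4, 0]
  pop 6: no out-edges | ready=[] | order so far=[3, 5, 2, 1, 4, 0, 6]
New canonical toposort: [3, 5, 2, 1, 4, 0, 6]
Compare positions:
  Node 0: index 5 -> 5 (same)
  Node 1: index 2 -> 3 (moved)
  Node 2: index 0 -> 2 (moved)
  Node 3: index 1 -> 0 (moved)
  Node 4: index 4 -> 4 (same)
  Node 5: index 3 -> 1 (moved)
  Node 6: index 6 -> 6 (same)
Nodes that changed position: 1 2 3 5

Answer: 1 2 3 5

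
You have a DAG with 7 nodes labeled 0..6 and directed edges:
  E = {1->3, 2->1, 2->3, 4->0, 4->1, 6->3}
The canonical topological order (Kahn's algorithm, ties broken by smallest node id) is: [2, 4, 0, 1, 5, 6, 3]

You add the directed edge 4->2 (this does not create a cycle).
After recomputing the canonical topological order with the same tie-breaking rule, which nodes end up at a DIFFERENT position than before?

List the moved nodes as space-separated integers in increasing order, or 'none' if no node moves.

Old toposort: [2, 4, 0, 1, 5, 6, 3]
Added edge 4->2
Recompute Kahn (smallest-id tiebreak):
  initial in-degrees: [1, 2, 1, 3, 0, 0, 0]
  ready (indeg=0): [4, 5, 6]
  pop 4: indeg[0]->0; indeg[1]->1; indeg[2]->0 | ready=[0, 2, 5, 6] | order so far=[4]
  pop 0: no out-edges | ready=[2, 5, 6] | order so far=[4, 0]
  pop 2: indeg[1]->0; indeg[3]->2 | ready=[1, 5, 6] | order so far=[4, 0, 2]
  pop 1: indeg[3]->1 | ready=[5, 6] | order so far=[4, 0, 2, 1]
  pop 5: no out-edges | ready=[6] | order so far=[4, 0, 2, 1, 5]
  pop 6: indeg[3]->0 | ready=[3] | order so far=[4, 0, 2, 1, 5, 6]
  pop 3: no out-edges | ready=[] | order so far=[4, 0, 2, 1, 5, 6, 3]
New canonical toposort: [4, 0, 2, 1, 5, 6, 3]
Compare positions:
  Node 0: index 2 -> 1 (moved)
  Node 1: index 3 -> 3 (same)
  Node 2: index 0 -> 2 (moved)
  Node 3: index 6 -> 6 (same)
  Node 4: index 1 -> 0 (moved)
  Node 5: index 4 -> 4 (same)
  Node 6: index 5 -> 5 (same)
Nodes that changed position: 0 2 4

Answer: 0 2 4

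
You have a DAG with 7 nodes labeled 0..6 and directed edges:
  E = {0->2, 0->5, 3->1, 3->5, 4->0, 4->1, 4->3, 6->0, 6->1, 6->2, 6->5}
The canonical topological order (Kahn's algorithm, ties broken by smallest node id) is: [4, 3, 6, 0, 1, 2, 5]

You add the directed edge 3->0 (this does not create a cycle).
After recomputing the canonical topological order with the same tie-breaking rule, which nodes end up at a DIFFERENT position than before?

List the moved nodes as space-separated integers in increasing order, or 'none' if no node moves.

Old toposort: [4, 3, 6, 0, 1, 2, 5]
Added edge 3->0
Recompute Kahn (smallest-id tiebreak):
  initial in-degrees: [3, 3, 2, 1, 0, 3, 0]
  ready (indeg=0): [4, 6]
  pop 4: indeg[0]->2; indeg[1]->2; indeg[3]->0 | ready=[3, 6] | order so far=[4]
  pop 3: indeg[0]->1; indeg[1]->1; indeg[5]->2 | ready=[6] | order so far=[4, 3]
  pop 6: indeg[0]->0; indeg[1]->0; indeg[2]->1; indeg[5]->1 | ready=[0, 1] | order so far=[4, 3, 6]
  pop 0: indeg[2]->0; indeg[5]->0 | ready=[1, 2, 5] | order so far=[4, 3, 6, 0]
  pop 1: no out-edges | ready=[2, 5] | order so far=[4, 3, 6, 0, 1]
  pop 2: no out-edges | ready=[5] | order so far=[4, 3, 6, 0, 1, 2]
  pop 5: no out-edges | ready=[] | order so far=[4, 3, 6, 0, 1, 2, 5]
New canonical toposort: [4, 3, 6, 0, 1, 2, 5]
Compare positions:
  Node 0: index 3 -> 3 (same)
  Node 1: index 4 -> 4 (same)
  Node 2: index 5 -> 5 (same)
  Node 3: index 1 -> 1 (same)
  Node 4: index 0 -> 0 (same)
  Node 5: index 6 -> 6 (same)
  Node 6: index 2 -> 2 (same)
Nodes that changed position: none

Answer: none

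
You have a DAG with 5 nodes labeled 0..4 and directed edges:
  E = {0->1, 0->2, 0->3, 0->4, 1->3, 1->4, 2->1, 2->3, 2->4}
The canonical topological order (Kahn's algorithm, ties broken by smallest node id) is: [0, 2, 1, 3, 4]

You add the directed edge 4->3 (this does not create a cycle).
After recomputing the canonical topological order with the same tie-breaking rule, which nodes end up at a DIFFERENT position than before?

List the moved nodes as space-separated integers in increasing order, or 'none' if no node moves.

Old toposort: [0, 2, 1, 3, 4]
Added edge 4->3
Recompute Kahn (smallest-id tiebreak):
  initial in-degrees: [0, 2, 1, 4, 3]
  ready (indeg=0): [0]
  pop 0: indeg[1]->1; indeg[2]->0; indeg[3]->3; indeg[4]->2 | ready=[2] | order so far=[0]
  pop 2: indeg[1]->0; indeg[3]->2; indeg[4]->1 | ready=[1] | order so far=[0, 2]
  pop 1: indeg[3]->1; indeg[4]->0 | ready=[4] | order so far=[0, 2, 1]
  pop 4: indeg[3]->0 | ready=[3] | order so far=[0, 2, 1, 4]
  pop 3: no out-edges | ready=[] | order so far=[0, 2, 1, 4, 3]
New canonical toposort: [0, 2, 1, 4, 3]
Compare positions:
  Node 0: index 0 -> 0 (same)
  Node 1: index 2 -> 2 (same)
  Node 2: index 1 -> 1 (same)
  Node 3: index 3 -> 4 (moved)
  Node 4: index 4 -> 3 (moved)
Nodes that changed position: 3 4

Answer: 3 4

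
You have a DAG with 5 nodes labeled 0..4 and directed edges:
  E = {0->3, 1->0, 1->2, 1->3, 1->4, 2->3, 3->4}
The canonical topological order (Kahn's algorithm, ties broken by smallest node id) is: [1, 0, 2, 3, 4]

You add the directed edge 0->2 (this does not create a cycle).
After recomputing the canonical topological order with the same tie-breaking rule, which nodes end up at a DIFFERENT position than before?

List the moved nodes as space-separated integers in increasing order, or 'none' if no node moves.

Answer: none

Derivation:
Old toposort: [1, 0, 2, 3, 4]
Added edge 0->2
Recompute Kahn (smallest-id tiebreak):
  initial in-degrees: [1, 0, 2, 3, 2]
  ready (indeg=0): [1]
  pop 1: indeg[0]->0; indeg[2]->1; indeg[3]->2; indeg[4]->1 | ready=[0] | order so far=[1]
  pop 0: indeg[2]->0; indeg[3]->1 | ready=[2] | order so far=[1, 0]
  pop 2: indeg[3]->0 | ready=[3] | order so far=[1, 0, 2]
  pop 3: indeg[4]->0 | ready=[4] | order so far=[1, 0, 2, 3]
  pop 4: no out-edges | ready=[] | order so far=[1, 0, 2, 3, 4]
New canonical toposort: [1, 0, 2, 3, 4]
Compare positions:
  Node 0: index 1 -> 1 (same)
  Node 1: index 0 -> 0 (same)
  Node 2: index 2 -> 2 (same)
  Node 3: index 3 -> 3 (same)
  Node 4: index 4 -> 4 (same)
Nodes that changed position: none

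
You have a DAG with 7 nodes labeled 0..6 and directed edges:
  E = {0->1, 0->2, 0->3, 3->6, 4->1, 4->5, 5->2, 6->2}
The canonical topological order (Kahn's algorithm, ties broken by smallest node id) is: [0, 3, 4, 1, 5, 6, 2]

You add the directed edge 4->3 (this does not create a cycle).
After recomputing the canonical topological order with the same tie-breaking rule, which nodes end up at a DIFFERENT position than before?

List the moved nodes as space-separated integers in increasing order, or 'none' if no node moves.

Answer: 1 3 4

Derivation:
Old toposort: [0, 3, 4, 1, 5, 6, 2]
Added edge 4->3
Recompute Kahn (smallest-id tiebreak):
  initial in-degrees: [0, 2, 3, 2, 0, 1, 1]
  ready (indeg=0): [0, 4]
  pop 0: indeg[1]->1; indeg[2]->2; indeg[3]->1 | ready=[4] | order so far=[0]
  pop 4: indeg[1]->0; indeg[3]->0; indeg[5]->0 | ready=[1, 3, 5] | order so far=[0, 4]
  pop 1: no out-edges | ready=[3, 5] | order so far=[0, 4, 1]
  pop 3: indeg[6]->0 | ready=[5, 6] | order so far=[0, 4, 1, 3]
  pop 5: indeg[2]->1 | ready=[6] | order so far=[0, 4, 1, 3, 5]
  pop 6: indeg[2]->0 | ready=[2] | order so far=[0, 4, 1, 3, 5, 6]
  pop 2: no out-edges | ready=[] | order so far=[0, 4, 1, 3, 5, 6, 2]
New canonical toposort: [0, 4, 1, 3, 5, 6, 2]
Compare positions:
  Node 0: index 0 -> 0 (same)
  Node 1: index 3 -> 2 (moved)
  Node 2: index 6 -> 6 (same)
  Node 3: index 1 -> 3 (moved)
  Node 4: index 2 -> 1 (moved)
  Node 5: index 4 -> 4 (same)
  Node 6: index 5 -> 5 (same)
Nodes that changed position: 1 3 4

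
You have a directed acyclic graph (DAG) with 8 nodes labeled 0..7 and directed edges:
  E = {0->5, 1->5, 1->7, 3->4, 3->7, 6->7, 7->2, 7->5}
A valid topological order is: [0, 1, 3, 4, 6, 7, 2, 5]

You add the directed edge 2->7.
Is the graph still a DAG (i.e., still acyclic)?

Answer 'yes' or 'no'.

Answer: no

Derivation:
Given toposort: [0, 1, 3, 4, 6, 7, 2, 5]
Position of 2: index 6; position of 7: index 5
New edge 2->7: backward (u after v in old order)
Backward edge: old toposort is now invalid. Check if this creates a cycle.
Does 7 already reach 2? Reachable from 7: [2, 5, 7]. YES -> cycle!
Still a DAG? no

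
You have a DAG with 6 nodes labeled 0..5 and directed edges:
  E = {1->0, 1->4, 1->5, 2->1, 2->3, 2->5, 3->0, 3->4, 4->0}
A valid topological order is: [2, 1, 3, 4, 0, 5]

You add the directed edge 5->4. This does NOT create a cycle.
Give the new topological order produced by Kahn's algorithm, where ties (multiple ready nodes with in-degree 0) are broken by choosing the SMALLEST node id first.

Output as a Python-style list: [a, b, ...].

Answer: [2, 1, 3, 5, 4, 0]

Derivation:
Old toposort: [2, 1, 3, 4, 0, 5]
Added edge: 5->4
Position of 5 (5) > position of 4 (3). Must reorder: 5 must now come before 4.
Run Kahn's algorithm (break ties by smallest node id):
  initial in-degrees: [3, 1, 0, 1, 3, 2]
  ready (indeg=0): [2]
  pop 2: indeg[1]->0; indeg[3]->0; indeg[5]->1 | ready=[1, 3] | order so far=[2]
  pop 1: indeg[0]->2; indeg[4]->2; indeg[5]->0 | ready=[3, 5] | order so far=[2, 1]
  pop 3: indeg[0]->1; indeg[4]->1 | ready=[5] | order so far=[2, 1, 3]
  pop 5: indeg[4]->0 | ready=[4] | order so far=[2, 1, 3, 5]
  pop 4: indeg[0]->0 | ready=[0] | order so far=[2, 1, 3, 5, 4]
  pop 0: no out-edges | ready=[] | order so far=[2, 1, 3, 5, 4, 0]
  Result: [2, 1, 3, 5, 4, 0]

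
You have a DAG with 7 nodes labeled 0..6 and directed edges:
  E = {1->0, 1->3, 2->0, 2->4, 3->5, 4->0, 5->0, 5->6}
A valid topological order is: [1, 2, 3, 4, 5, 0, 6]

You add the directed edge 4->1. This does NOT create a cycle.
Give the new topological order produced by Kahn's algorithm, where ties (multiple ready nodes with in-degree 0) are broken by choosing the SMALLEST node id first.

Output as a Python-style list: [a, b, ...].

Old toposort: [1, 2, 3, 4, 5, 0, 6]
Added edge: 4->1
Position of 4 (3) > position of 1 (0). Must reorder: 4 must now come before 1.
Run Kahn's algorithm (break ties by smallest node id):
  initial in-degrees: [4, 1, 0, 1, 1, 1, 1]
  ready (indeg=0): [2]
  pop 2: indeg[0]->3; indeg[4]->0 | ready=[4] | order so far=[2]
  pop 4: indeg[0]->2; indeg[1]->0 | ready=[1] | order so far=[2, 4]
  pop 1: indeg[0]->1; indeg[3]->0 | ready=[3] | order so far=[2, 4, 1]
  pop 3: indeg[5]->0 | ready=[5] | order so far=[2, 4, 1, 3]
  pop 5: indeg[0]->0; indeg[6]->0 | ready=[0, 6] | order so far=[2, 4, 1, 3, 5]
  pop 0: no out-edges | ready=[6] | order so far=[2, 4, 1, 3, 5, 0]
  pop 6: no out-edges | ready=[] | order so far=[2, 4, 1, 3, 5, 0, 6]
  Result: [2, 4, 1, 3, 5, 0, 6]

Answer: [2, 4, 1, 3, 5, 0, 6]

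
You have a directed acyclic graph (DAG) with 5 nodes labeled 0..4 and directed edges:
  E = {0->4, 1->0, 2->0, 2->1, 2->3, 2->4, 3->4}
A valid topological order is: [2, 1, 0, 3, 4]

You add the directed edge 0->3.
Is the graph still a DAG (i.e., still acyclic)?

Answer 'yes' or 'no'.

Given toposort: [2, 1, 0, 3, 4]
Position of 0: index 2; position of 3: index 3
New edge 0->3: forward
Forward edge: respects the existing order. Still a DAG, same toposort still valid.
Still a DAG? yes

Answer: yes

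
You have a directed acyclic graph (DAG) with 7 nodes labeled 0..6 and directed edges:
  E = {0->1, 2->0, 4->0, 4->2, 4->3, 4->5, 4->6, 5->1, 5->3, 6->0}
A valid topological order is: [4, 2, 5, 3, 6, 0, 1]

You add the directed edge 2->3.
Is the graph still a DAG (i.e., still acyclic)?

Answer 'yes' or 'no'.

Given toposort: [4, 2, 5, 3, 6, 0, 1]
Position of 2: index 1; position of 3: index 3
New edge 2->3: forward
Forward edge: respects the existing order. Still a DAG, same toposort still valid.
Still a DAG? yes

Answer: yes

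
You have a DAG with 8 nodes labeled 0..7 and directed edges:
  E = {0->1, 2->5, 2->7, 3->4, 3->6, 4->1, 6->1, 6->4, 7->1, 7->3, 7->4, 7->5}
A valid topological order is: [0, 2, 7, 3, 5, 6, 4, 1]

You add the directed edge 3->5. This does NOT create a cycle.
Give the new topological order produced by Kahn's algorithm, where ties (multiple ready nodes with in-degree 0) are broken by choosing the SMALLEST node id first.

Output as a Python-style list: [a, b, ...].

Answer: [0, 2, 7, 3, 5, 6, 4, 1]

Derivation:
Old toposort: [0, 2, 7, 3, 5, 6, 4, 1]
Added edge: 3->5
Position of 3 (3) < position of 5 (4). Old order still valid.
Run Kahn's algorithm (break ties by smallest node id):
  initial in-degrees: [0, 4, 0, 1, 3, 3, 1, 1]
  ready (indeg=0): [0, 2]
  pop 0: indeg[1]->3 | ready=[2] | order so far=[0]
  pop 2: indeg[5]->2; indeg[7]->0 | ready=[7] | order so far=[0, 2]
  pop 7: indeg[1]->2; indeg[3]->0; indeg[4]->2; indeg[5]->1 | ready=[3] | order so far=[0, 2, 7]
  pop 3: indeg[4]->1; indeg[5]->0; indeg[6]->0 | ready=[5, 6] | order so far=[0, 2, 7, 3]
  pop 5: no out-edges | ready=[6] | order so far=[0, 2, 7, 3, 5]
  pop 6: indeg[1]->1; indeg[4]->0 | ready=[4] | order so far=[0, 2, 7, 3, 5, 6]
  pop 4: indeg[1]->0 | ready=[1] | order so far=[0, 2, 7, 3, 5, 6, 4]
  pop 1: no out-edges | ready=[] | order so far=[0, 2, 7, 3, 5, 6, 4, 1]
  Result: [0, 2, 7, 3, 5, 6, 4, 1]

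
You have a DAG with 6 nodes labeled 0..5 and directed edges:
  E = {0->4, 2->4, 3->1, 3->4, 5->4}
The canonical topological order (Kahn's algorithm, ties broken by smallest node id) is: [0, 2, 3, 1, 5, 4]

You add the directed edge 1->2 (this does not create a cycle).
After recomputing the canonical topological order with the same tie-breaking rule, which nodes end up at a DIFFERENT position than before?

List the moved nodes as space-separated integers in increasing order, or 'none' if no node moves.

Old toposort: [0, 2, 3, 1, 5, 4]
Added edge 1->2
Recompute Kahn (smallest-id tiebreak):
  initial in-degrees: [0, 1, 1, 0, 4, 0]
  ready (indeg=0): [0, 3, 5]
  pop 0: indeg[4]->3 | ready=[3, 5] | order so far=[0]
  pop 3: indeg[1]->0; indeg[4]->2 | ready=[1, 5] | order so far=[0, 3]
  pop 1: indeg[2]->0 | ready=[2, 5] | order so far=[0, 3, 1]
  pop 2: indeg[4]->1 | ready=[5] | order so far=[0, 3, 1, 2]
  pop 5: indeg[4]->0 | ready=[4] | order so far=[0, 3, 1, 2, 5]
  pop 4: no out-edges | ready=[] | order so far=[0, 3, 1, 2, 5, 4]
New canonical toposort: [0, 3, 1, 2, 5, 4]
Compare positions:
  Node 0: index 0 -> 0 (same)
  Node 1: index 3 -> 2 (moved)
  Node 2: index 1 -> 3 (moved)
  Node 3: index 2 -> 1 (moved)
  Node 4: index 5 -> 5 (same)
  Node 5: index 4 -> 4 (same)
Nodes that changed position: 1 2 3

Answer: 1 2 3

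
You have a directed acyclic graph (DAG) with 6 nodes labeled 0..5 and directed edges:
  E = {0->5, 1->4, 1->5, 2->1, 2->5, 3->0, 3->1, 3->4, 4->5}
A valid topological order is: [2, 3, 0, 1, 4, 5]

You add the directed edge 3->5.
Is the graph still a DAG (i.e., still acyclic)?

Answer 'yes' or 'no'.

Answer: yes

Derivation:
Given toposort: [2, 3, 0, 1, 4, 5]
Position of 3: index 1; position of 5: index 5
New edge 3->5: forward
Forward edge: respects the existing order. Still a DAG, same toposort still valid.
Still a DAG? yes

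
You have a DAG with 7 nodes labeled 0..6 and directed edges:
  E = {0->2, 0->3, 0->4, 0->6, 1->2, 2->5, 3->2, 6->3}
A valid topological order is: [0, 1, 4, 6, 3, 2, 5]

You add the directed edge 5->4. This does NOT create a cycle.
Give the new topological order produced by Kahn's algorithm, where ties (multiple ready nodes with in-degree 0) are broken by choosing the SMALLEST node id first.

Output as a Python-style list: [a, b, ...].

Old toposort: [0, 1, 4, 6, 3, 2, 5]
Added edge: 5->4
Position of 5 (6) > position of 4 (2). Must reorder: 5 must now come before 4.
Run Kahn's algorithm (break ties by smallest node id):
  initial in-degrees: [0, 0, 3, 2, 2, 1, 1]
  ready (indeg=0): [0, 1]
  pop 0: indeg[2]->2; indeg[3]->1; indeg[4]->1; indeg[6]->0 | ready=[1, 6] | order so far=[0]
  pop 1: indeg[2]->1 | ready=[6] | order so far=[0, 1]
  pop 6: indeg[3]->0 | ready=[3] | order so far=[0, 1, 6]
  pop 3: indeg[2]->0 | ready=[2] | order so far=[0, 1, 6, 3]
  pop 2: indeg[5]->0 | ready=[5] | order so far=[0, 1, 6, 3, 2]
  pop 5: indeg[4]->0 | ready=[4] | order so far=[0, 1, 6, 3, 2, 5]
  pop 4: no out-edges | ready=[] | order so far=[0, 1, 6, 3, 2, 5, 4]
  Result: [0, 1, 6, 3, 2, 5, 4]

Answer: [0, 1, 6, 3, 2, 5, 4]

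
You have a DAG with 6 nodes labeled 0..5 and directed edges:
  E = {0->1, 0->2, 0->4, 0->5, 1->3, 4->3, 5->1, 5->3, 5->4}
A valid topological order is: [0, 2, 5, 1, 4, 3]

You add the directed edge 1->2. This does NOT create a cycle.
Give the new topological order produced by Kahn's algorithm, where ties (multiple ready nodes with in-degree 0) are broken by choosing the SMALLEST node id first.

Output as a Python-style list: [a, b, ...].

Old toposort: [0, 2, 5, 1, 4, 3]
Added edge: 1->2
Position of 1 (3) > position of 2 (1). Must reorder: 1 must now come before 2.
Run Kahn's algorithm (break ties by smallest node id):
  initial in-degrees: [0, 2, 2, 3, 2, 1]
  ready (indeg=0): [0]
  pop 0: indeg[1]->1; indeg[2]->1; indeg[4]->1; indeg[5]->0 | ready=[5] | order so far=[0]
  pop 5: indeg[1]->0; indeg[3]->2; indeg[4]->0 | ready=[1, 4] | order so far=[0, 5]
  pop 1: indeg[2]->0; indeg[3]->1 | ready=[2, 4] | order so far=[0, 5, 1]
  pop 2: no out-edges | ready=[4] | order so far=[0, 5, 1, 2]
  pop 4: indeg[3]->0 | ready=[3] | order so far=[0, 5, 1, 2, 4]
  pop 3: no out-edges | ready=[] | order so far=[0, 5, 1, 2, 4, 3]
  Result: [0, 5, 1, 2, 4, 3]

Answer: [0, 5, 1, 2, 4, 3]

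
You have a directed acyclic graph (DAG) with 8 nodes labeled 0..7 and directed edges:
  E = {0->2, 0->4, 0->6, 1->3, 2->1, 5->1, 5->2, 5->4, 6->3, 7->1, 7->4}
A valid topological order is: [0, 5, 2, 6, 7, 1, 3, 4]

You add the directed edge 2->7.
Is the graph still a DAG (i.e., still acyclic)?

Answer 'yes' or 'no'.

Answer: yes

Derivation:
Given toposort: [0, 5, 2, 6, 7, 1, 3, 4]
Position of 2: index 2; position of 7: index 4
New edge 2->7: forward
Forward edge: respects the existing order. Still a DAG, same toposort still valid.
Still a DAG? yes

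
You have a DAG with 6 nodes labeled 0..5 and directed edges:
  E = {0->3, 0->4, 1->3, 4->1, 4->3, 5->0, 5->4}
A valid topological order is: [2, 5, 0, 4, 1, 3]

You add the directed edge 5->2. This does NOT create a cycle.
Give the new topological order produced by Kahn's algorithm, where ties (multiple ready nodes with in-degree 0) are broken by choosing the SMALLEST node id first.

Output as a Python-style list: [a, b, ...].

Old toposort: [2, 5, 0, 4, 1, 3]
Added edge: 5->2
Position of 5 (1) > position of 2 (0). Must reorder: 5 must now come before 2.
Run Kahn's algorithm (break ties by smallest node id):
  initial in-degrees: [1, 1, 1, 3, 2, 0]
  ready (indeg=0): [5]
  pop 5: indeg[0]->0; indeg[2]->0; indeg[4]->1 | ready=[0, 2] | order so far=[5]
  pop 0: indeg[3]->2; indeg[4]->0 | ready=[2, 4] | order so far=[5, 0]
  pop 2: no out-edges | ready=[4] | order so far=[5, 0, 2]
  pop 4: indeg[1]->0; indeg[3]->1 | ready=[1] | order so far=[5, 0, 2, 4]
  pop 1: indeg[3]->0 | ready=[3] | order so far=[5, 0, 2, 4, 1]
  pop 3: no out-edges | ready=[] | order so far=[5, 0, 2, 4, 1, 3]
  Result: [5, 0, 2, 4, 1, 3]

Answer: [5, 0, 2, 4, 1, 3]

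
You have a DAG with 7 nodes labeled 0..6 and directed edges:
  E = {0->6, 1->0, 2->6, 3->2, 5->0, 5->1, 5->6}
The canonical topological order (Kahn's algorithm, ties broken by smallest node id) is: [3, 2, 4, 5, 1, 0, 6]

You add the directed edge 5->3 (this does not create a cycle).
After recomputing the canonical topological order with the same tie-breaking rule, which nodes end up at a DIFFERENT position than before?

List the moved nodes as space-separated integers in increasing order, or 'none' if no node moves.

Answer: 0 1 2 3 4 5

Derivation:
Old toposort: [3, 2, 4, 5, 1, 0, 6]
Added edge 5->3
Recompute Kahn (smallest-id tiebreak):
  initial in-degrees: [2, 1, 1, 1, 0, 0, 3]
  ready (indeg=0): [4, 5]
  pop 4: no out-edges | ready=[5] | order so far=[4]
  pop 5: indeg[0]->1; indeg[1]->0; indeg[3]->0; indeg[6]->2 | ready=[1, 3] | order so far=[4, 5]
  pop 1: indeg[0]->0 | ready=[0, 3] | order so far=[4, 5, 1]
  pop 0: indeg[6]->1 | ready=[3] | order so far=[4, 5, 1, 0]
  pop 3: indeg[2]->0 | ready=[2] | order so far=[4, 5, 1, 0, 3]
  pop 2: indeg[6]->0 | ready=[6] | order so far=[4, 5, 1, 0, 3, 2]
  pop 6: no out-edges | ready=[] | order so far=[4, 5, 1, 0, 3, 2, 6]
New canonical toposort: [4, 5, 1, 0, 3, 2, 6]
Compare positions:
  Node 0: index 5 -> 3 (moved)
  Node 1: index 4 -> 2 (moved)
  Node 2: index 1 -> 5 (moved)
  Node 3: index 0 -> 4 (moved)
  Node 4: index 2 -> 0 (moved)
  Node 5: index 3 -> 1 (moved)
  Node 6: index 6 -> 6 (same)
Nodes that changed position: 0 1 2 3 4 5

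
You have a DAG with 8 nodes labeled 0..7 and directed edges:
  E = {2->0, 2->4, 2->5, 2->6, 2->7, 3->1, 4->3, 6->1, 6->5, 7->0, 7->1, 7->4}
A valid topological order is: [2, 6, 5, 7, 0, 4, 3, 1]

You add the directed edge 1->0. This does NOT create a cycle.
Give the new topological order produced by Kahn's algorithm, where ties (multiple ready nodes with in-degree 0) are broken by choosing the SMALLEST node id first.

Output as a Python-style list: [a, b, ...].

Old toposort: [2, 6, 5, 7, 0, 4, 3, 1]
Added edge: 1->0
Position of 1 (7) > position of 0 (4). Must reorder: 1 must now come before 0.
Run Kahn's algorithm (break ties by smallest node id):
  initial in-degrees: [3, 3, 0, 1, 2, 2, 1, 1]
  ready (indeg=0): [2]
  pop 2: indeg[0]->2; indeg[4]->1; indeg[5]->1; indeg[6]->0; indeg[7]->0 | ready=[6, 7] | order so far=[2]
  pop 6: indeg[1]->2; indeg[5]->0 | ready=[5, 7] | order so far=[2, 6]
  pop 5: no out-edges | ready=[7] | order so far=[2, 6, 5]
  pop 7: indeg[0]->1; indeg[1]->1; indeg[4]->0 | ready=[4] | order so far=[2, 6, 5, 7]
  pop 4: indeg[3]->0 | ready=[3] | order so far=[2, 6, 5, 7, 4]
  pop 3: indeg[1]->0 | ready=[1] | order so far=[2, 6, 5, 7, 4, 3]
  pop 1: indeg[0]->0 | ready=[0] | order so far=[2, 6, 5, 7, 4, 3, 1]
  pop 0: no out-edges | ready=[] | order so far=[2, 6, 5, 7, 4, 3, 1, 0]
  Result: [2, 6, 5, 7, 4, 3, 1, 0]

Answer: [2, 6, 5, 7, 4, 3, 1, 0]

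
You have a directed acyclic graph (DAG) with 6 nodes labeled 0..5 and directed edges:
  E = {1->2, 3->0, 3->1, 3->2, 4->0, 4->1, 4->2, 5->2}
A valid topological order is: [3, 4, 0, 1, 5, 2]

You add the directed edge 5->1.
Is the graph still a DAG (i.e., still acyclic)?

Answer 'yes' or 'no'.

Given toposort: [3, 4, 0, 1, 5, 2]
Position of 5: index 4; position of 1: index 3
New edge 5->1: backward (u after v in old order)
Backward edge: old toposort is now invalid. Check if this creates a cycle.
Does 1 already reach 5? Reachable from 1: [1, 2]. NO -> still a DAG (reorder needed).
Still a DAG? yes

Answer: yes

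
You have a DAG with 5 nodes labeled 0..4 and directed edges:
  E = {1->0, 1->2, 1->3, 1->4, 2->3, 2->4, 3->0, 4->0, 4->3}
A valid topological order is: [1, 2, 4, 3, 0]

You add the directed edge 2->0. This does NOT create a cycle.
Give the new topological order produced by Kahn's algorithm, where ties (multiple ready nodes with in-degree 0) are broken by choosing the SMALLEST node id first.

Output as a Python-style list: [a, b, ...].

Old toposort: [1, 2, 4, 3, 0]
Added edge: 2->0
Position of 2 (1) < position of 0 (4). Old order still valid.
Run Kahn's algorithm (break ties by smallest node id):
  initial in-degrees: [4, 0, 1, 3, 2]
  ready (indeg=0): [1]
  pop 1: indeg[0]->3; indeg[2]->0; indeg[3]->2; indeg[4]->1 | ready=[2] | order so far=[1]
  pop 2: indeg[0]->2; indeg[3]->1; indeg[4]->0 | ready=[4] | order so far=[1, 2]
  pop 4: indeg[0]->1; indeg[3]->0 | ready=[3] | order so far=[1, 2, 4]
  pop 3: indeg[0]->0 | ready=[0] | order so far=[1, 2, 4, 3]
  pop 0: no out-edges | ready=[] | order so far=[1, 2, 4, 3, 0]
  Result: [1, 2, 4, 3, 0]

Answer: [1, 2, 4, 3, 0]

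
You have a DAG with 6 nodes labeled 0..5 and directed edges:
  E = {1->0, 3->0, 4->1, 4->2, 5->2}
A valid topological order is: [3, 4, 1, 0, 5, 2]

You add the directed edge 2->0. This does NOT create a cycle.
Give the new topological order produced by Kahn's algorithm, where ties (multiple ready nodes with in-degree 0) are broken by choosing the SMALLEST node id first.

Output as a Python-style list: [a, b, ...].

Old toposort: [3, 4, 1, 0, 5, 2]
Added edge: 2->0
Position of 2 (5) > position of 0 (3). Must reorder: 2 must now come before 0.
Run Kahn's algorithm (break ties by smallest node id):
  initial in-degrees: [3, 1, 2, 0, 0, 0]
  ready (indeg=0): [3, 4, 5]
  pop 3: indeg[0]->2 | ready=[4, 5] | order so far=[3]
  pop 4: indeg[1]->0; indeg[2]->1 | ready=[1, 5] | order so far=[3, 4]
  pop 1: indeg[0]->1 | ready=[5] | order so far=[3, 4, 1]
  pop 5: indeg[2]->0 | ready=[2] | order so far=[3, 4, 1, 5]
  pop 2: indeg[0]->0 | ready=[0] | order so far=[3, 4, 1, 5, 2]
  pop 0: no out-edges | ready=[] | order so far=[3, 4, 1, 5, 2, 0]
  Result: [3, 4, 1, 5, 2, 0]

Answer: [3, 4, 1, 5, 2, 0]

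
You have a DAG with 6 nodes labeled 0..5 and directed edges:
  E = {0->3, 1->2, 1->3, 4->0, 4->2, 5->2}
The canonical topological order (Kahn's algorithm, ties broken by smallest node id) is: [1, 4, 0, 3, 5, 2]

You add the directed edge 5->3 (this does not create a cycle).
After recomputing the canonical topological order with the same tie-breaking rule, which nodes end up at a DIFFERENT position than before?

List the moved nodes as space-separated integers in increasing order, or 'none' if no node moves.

Answer: 2 3 5

Derivation:
Old toposort: [1, 4, 0, 3, 5, 2]
Added edge 5->3
Recompute Kahn (smallest-id tiebreak):
  initial in-degrees: [1, 0, 3, 3, 0, 0]
  ready (indeg=0): [1, 4, 5]
  pop 1: indeg[2]->2; indeg[3]->2 | ready=[4, 5] | order so far=[1]
  pop 4: indeg[0]->0; indeg[2]->1 | ready=[0, 5] | order so far=[1, 4]
  pop 0: indeg[3]->1 | ready=[5] | order so far=[1, 4, 0]
  pop 5: indeg[2]->0; indeg[3]->0 | ready=[2, 3] | order so far=[1, 4, 0, 5]
  pop 2: no out-edges | ready=[3] | order so far=[1, 4, 0, 5, 2]
  pop 3: no out-edges | ready=[] | order so far=[1, 4, 0, 5, 2, 3]
New canonical toposort: [1, 4, 0, 5, 2, 3]
Compare positions:
  Node 0: index 2 -> 2 (same)
  Node 1: index 0 -> 0 (same)
  Node 2: index 5 -> 4 (moved)
  Node 3: index 3 -> 5 (moved)
  Node 4: index 1 -> 1 (same)
  Node 5: index 4 -> 3 (moved)
Nodes that changed position: 2 3 5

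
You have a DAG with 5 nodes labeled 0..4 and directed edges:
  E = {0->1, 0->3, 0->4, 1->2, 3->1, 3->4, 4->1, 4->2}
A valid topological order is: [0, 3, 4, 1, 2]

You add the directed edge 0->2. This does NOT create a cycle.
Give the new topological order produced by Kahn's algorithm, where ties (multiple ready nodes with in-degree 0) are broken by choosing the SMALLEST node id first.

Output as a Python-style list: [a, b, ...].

Answer: [0, 3, 4, 1, 2]

Derivation:
Old toposort: [0, 3, 4, 1, 2]
Added edge: 0->2
Position of 0 (0) < position of 2 (4). Old order still valid.
Run Kahn's algorithm (break ties by smallest node id):
  initial in-degrees: [0, 3, 3, 1, 2]
  ready (indeg=0): [0]
  pop 0: indeg[1]->2; indeg[2]->2; indeg[3]->0; indeg[4]->1 | ready=[3] | order so far=[0]
  pop 3: indeg[1]->1; indeg[4]->0 | ready=[4] | order so far=[0, 3]
  pop 4: indeg[1]->0; indeg[2]->1 | ready=[1] | order so far=[0, 3, 4]
  pop 1: indeg[2]->0 | ready=[2] | order so far=[0, 3, 4, 1]
  pop 2: no out-edges | ready=[] | order so far=[0, 3, 4, 1, 2]
  Result: [0, 3, 4, 1, 2]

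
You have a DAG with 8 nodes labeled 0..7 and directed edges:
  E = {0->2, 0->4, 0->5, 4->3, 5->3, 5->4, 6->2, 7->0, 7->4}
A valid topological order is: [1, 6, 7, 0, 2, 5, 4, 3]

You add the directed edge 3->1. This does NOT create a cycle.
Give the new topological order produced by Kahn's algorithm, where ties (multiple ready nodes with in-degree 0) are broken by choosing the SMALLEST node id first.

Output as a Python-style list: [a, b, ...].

Old toposort: [1, 6, 7, 0, 2, 5, 4, 3]
Added edge: 3->1
Position of 3 (7) > position of 1 (0). Must reorder: 3 must now come before 1.
Run Kahn's algorithm (break ties by smallest node id):
  initial in-degrees: [1, 1, 2, 2, 3, 1, 0, 0]
  ready (indeg=0): [6, 7]
  pop 6: indeg[2]->1 | ready=[7] | order so far=[6]
  pop 7: indeg[0]->0; indeg[4]->2 | ready=[0] | order so far=[6, 7]
  pop 0: indeg[2]->0; indeg[4]->1; indeg[5]->0 | ready=[2, 5] | order so far=[6, 7, 0]
  pop 2: no out-edges | ready=[5] | order so far=[6, 7, 0, 2]
  pop 5: indeg[3]->1; indeg[4]->0 | ready=[4] | order so far=[6, 7, 0, 2, 5]
  pop 4: indeg[3]->0 | ready=[3] | order so far=[6, 7, 0, 2, 5, 4]
  pop 3: indeg[1]->0 | ready=[1] | order so far=[6, 7, 0, 2, 5, 4, 3]
  pop 1: no out-edges | ready=[] | order so far=[6, 7, 0, 2, 5, 4, 3, 1]
  Result: [6, 7, 0, 2, 5, 4, 3, 1]

Answer: [6, 7, 0, 2, 5, 4, 3, 1]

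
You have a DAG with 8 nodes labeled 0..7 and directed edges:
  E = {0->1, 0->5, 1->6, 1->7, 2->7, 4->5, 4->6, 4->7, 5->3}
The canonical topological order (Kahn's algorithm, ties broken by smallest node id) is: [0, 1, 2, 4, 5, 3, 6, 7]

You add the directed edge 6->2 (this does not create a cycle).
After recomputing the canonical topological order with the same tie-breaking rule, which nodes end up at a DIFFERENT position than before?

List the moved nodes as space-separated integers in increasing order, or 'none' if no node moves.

Old toposort: [0, 1, 2, 4, 5, 3, 6, 7]
Added edge 6->2
Recompute Kahn (smallest-id tiebreak):
  initial in-degrees: [0, 1, 1, 1, 0, 2, 2, 3]
  ready (indeg=0): [0, 4]
  pop 0: indeg[1]->0; indeg[5]->1 | ready=[1, 4] | order so far=[0]
  pop 1: indeg[6]->1; indeg[7]->2 | ready=[4] | order so far=[0, 1]
  pop 4: indeg[5]->0; indeg[6]->0; indeg[7]->1 | ready=[5, 6] | order so far=[0, 1, 4]
  pop 5: indeg[3]->0 | ready=[3, 6] | order so far=[0, 1, 4, 5]
  pop 3: no out-edges | ready=[6] | order so far=[0, 1, 4, 5, 3]
  pop 6: indeg[2]->0 | ready=[2] | order so far=[0, 1, 4, 5, 3, 6]
  pop 2: indeg[7]->0 | ready=[7] | order so far=[0, 1, 4, 5, 3, 6, 2]
  pop 7: no out-edges | ready=[] | order so far=[0, 1, 4, 5, 3, 6, 2, 7]
New canonical toposort: [0, 1, 4, 5, 3, 6, 2, 7]
Compare positions:
  Node 0: index 0 -> 0 (same)
  Node 1: index 1 -> 1 (same)
  Node 2: index 2 -> 6 (moved)
  Node 3: index 5 -> 4 (moved)
  Node 4: index 3 -> 2 (moved)
  Node 5: index 4 -> 3 (moved)
  Node 6: index 6 -> 5 (moved)
  Node 7: index 7 -> 7 (same)
Nodes that changed position: 2 3 4 5 6

Answer: 2 3 4 5 6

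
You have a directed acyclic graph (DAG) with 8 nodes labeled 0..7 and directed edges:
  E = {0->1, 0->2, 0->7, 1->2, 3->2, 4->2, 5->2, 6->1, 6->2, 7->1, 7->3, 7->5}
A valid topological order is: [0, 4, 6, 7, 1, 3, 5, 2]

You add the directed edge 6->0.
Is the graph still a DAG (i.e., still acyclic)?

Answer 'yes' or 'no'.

Given toposort: [0, 4, 6, 7, 1, 3, 5, 2]
Position of 6: index 2; position of 0: index 0
New edge 6->0: backward (u after v in old order)
Backward edge: old toposort is now invalid. Check if this creates a cycle.
Does 0 already reach 6? Reachable from 0: [0, 1, 2, 3, 5, 7]. NO -> still a DAG (reorder needed).
Still a DAG? yes

Answer: yes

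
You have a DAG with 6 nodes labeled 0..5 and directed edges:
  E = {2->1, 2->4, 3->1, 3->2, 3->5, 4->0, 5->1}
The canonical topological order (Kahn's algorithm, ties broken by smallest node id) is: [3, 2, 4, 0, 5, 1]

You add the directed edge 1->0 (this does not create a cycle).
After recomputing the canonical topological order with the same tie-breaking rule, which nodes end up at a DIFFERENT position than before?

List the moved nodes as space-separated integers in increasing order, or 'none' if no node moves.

Old toposort: [3, 2, 4, 0, 5, 1]
Added edge 1->0
Recompute Kahn (smallest-id tiebreak):
  initial in-degrees: [2, 3, 1, 0, 1, 1]
  ready (indeg=0): [3]
  pop 3: indeg[1]->2; indeg[2]->0; indeg[5]->0 | ready=[2, 5] | order so far=[3]
  pop 2: indeg[1]->1; indeg[4]->0 | ready=[4, 5] | order so far=[3, 2]
  pop 4: indeg[0]->1 | ready=[5] | order so far=[3, 2, 4]
  pop 5: indeg[1]->0 | ready=[1] | order so far=[3, 2, 4, 5]
  pop 1: indeg[0]->0 | ready=[0] | order so far=[3, 2, 4, 5, 1]
  pop 0: no out-edges | ready=[] | order so far=[3, 2, 4, 5, 1, 0]
New canonical toposort: [3, 2, 4, 5, 1, 0]
Compare positions:
  Node 0: index 3 -> 5 (moved)
  Node 1: index 5 -> 4 (moved)
  Node 2: index 1 -> 1 (same)
  Node 3: index 0 -> 0 (same)
  Node 4: index 2 -> 2 (same)
  Node 5: index 4 -> 3 (moved)
Nodes that changed position: 0 1 5

Answer: 0 1 5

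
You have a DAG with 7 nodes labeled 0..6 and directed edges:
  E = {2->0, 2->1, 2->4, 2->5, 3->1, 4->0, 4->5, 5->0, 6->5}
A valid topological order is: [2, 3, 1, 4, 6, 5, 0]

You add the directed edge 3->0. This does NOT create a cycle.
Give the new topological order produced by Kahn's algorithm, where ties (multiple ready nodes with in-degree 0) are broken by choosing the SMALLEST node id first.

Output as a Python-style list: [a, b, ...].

Answer: [2, 3, 1, 4, 6, 5, 0]

Derivation:
Old toposort: [2, 3, 1, 4, 6, 5, 0]
Added edge: 3->0
Position of 3 (1) < position of 0 (6). Old order still valid.
Run Kahn's algorithm (break ties by smallest node id):
  initial in-degrees: [4, 2, 0, 0, 1, 3, 0]
  ready (indeg=0): [2, 3, 6]
  pop 2: indeg[0]->3; indeg[1]->1; indeg[4]->0; indeg[5]->2 | ready=[3, 4, 6] | order so far=[2]
  pop 3: indeg[0]->2; indeg[1]->0 | ready=[1, 4, 6] | order so far=[2, 3]
  pop 1: no out-edges | ready=[4, 6] | order so far=[2, 3, 1]
  pop 4: indeg[0]->1; indeg[5]->1 | ready=[6] | order so far=[2, 3, 1, 4]
  pop 6: indeg[5]->0 | ready=[5] | order so far=[2, 3, 1, 4, 6]
  pop 5: indeg[0]->0 | ready=[0] | order so far=[2, 3, 1, 4, 6, 5]
  pop 0: no out-edges | ready=[] | order so far=[2, 3, 1, 4, 6, 5, 0]
  Result: [2, 3, 1, 4, 6, 5, 0]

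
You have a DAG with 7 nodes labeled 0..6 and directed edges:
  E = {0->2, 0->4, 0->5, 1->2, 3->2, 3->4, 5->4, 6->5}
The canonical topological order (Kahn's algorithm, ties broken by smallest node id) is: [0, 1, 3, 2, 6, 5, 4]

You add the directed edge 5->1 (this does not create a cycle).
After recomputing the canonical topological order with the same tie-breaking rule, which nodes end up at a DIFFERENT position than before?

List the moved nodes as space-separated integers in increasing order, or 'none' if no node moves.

Old toposort: [0, 1, 3, 2, 6, 5, 4]
Added edge 5->1
Recompute Kahn (smallest-id tiebreak):
  initial in-degrees: [0, 1, 3, 0, 3, 2, 0]
  ready (indeg=0): [0, 3, 6]
  pop 0: indeg[2]->2; indeg[4]->2; indeg[5]->1 | ready=[3, 6] | order so far=[0]
  pop 3: indeg[2]->1; indeg[4]->1 | ready=[6] | order so far=[0, 3]
  pop 6: indeg[5]->0 | ready=[5] | order so far=[0, 3, 6]
  pop 5: indeg[1]->0; indeg[4]->0 | ready=[1, 4] | order so far=[0, 3, 6, 5]
  pop 1: indeg[2]->0 | ready=[2, 4] | order so far=[0, 3, 6, 5, 1]
  pop 2: no out-edges | ready=[4] | order so far=[0, 3, 6, 5, 1, 2]
  pop 4: no out-edges | ready=[] | order so far=[0, 3, 6, 5, 1, 2, 4]
New canonical toposort: [0, 3, 6, 5, 1, 2, 4]
Compare positions:
  Node 0: index 0 -> 0 (same)
  Node 1: index 1 -> 4 (moved)
  Node 2: index 3 -> 5 (moved)
  Node 3: index 2 -> 1 (moved)
  Node 4: index 6 -> 6 (same)
  Node 5: index 5 -> 3 (moved)
  Node 6: index 4 -> 2 (moved)
Nodes that changed position: 1 2 3 5 6

Answer: 1 2 3 5 6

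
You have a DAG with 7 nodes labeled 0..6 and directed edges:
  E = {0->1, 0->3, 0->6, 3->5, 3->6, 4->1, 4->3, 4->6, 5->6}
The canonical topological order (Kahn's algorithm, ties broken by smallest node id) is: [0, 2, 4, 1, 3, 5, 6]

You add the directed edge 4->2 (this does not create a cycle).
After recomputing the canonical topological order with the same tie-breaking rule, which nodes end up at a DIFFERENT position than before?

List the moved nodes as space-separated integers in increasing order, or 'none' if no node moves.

Answer: 1 2 4

Derivation:
Old toposort: [0, 2, 4, 1, 3, 5, 6]
Added edge 4->2
Recompute Kahn (smallest-id tiebreak):
  initial in-degrees: [0, 2, 1, 2, 0, 1, 4]
  ready (indeg=0): [0, 4]
  pop 0: indeg[1]->1; indeg[3]->1; indeg[6]->3 | ready=[4] | order so far=[0]
  pop 4: indeg[1]->0; indeg[2]->0; indeg[3]->0; indeg[6]->2 | ready=[1, 2, 3] | order so far=[0, 4]
  pop 1: no out-edges | ready=[2, 3] | order so far=[0, 4, 1]
  pop 2: no out-edges | ready=[3] | order so far=[0, 4, 1, 2]
  pop 3: indeg[5]->0; indeg[6]->1 | ready=[5] | order so far=[0, 4, 1, 2, 3]
  pop 5: indeg[6]->0 | ready=[6] | order so far=[0, 4, 1, 2, 3, 5]
  pop 6: no out-edges | ready=[] | order so far=[0, 4, 1, 2, 3, 5, 6]
New canonical toposort: [0, 4, 1, 2, 3, 5, 6]
Compare positions:
  Node 0: index 0 -> 0 (same)
  Node 1: index 3 -> 2 (moved)
  Node 2: index 1 -> 3 (moved)
  Node 3: index 4 -> 4 (same)
  Node 4: index 2 -> 1 (moved)
  Node 5: index 5 -> 5 (same)
  Node 6: index 6 -> 6 (same)
Nodes that changed position: 1 2 4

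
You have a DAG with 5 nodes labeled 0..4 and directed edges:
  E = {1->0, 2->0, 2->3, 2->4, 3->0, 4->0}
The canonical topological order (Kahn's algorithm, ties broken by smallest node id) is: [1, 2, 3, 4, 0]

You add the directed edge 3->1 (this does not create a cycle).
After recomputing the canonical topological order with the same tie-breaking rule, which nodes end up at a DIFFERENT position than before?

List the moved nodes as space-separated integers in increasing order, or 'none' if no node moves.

Answer: 1 2 3

Derivation:
Old toposort: [1, 2, 3, 4, 0]
Added edge 3->1
Recompute Kahn (smallest-id tiebreak):
  initial in-degrees: [4, 1, 0, 1, 1]
  ready (indeg=0): [2]
  pop 2: indeg[0]->3; indeg[3]->0; indeg[4]->0 | ready=[3, 4] | order so far=[2]
  pop 3: indeg[0]->2; indeg[1]->0 | ready=[1, 4] | order so far=[2, 3]
  pop 1: indeg[0]->1 | ready=[4] | order so far=[2, 3, 1]
  pop 4: indeg[0]->0 | ready=[0] | order so far=[2, 3, 1, 4]
  pop 0: no out-edges | ready=[] | order so far=[2, 3, 1, 4, 0]
New canonical toposort: [2, 3, 1, 4, 0]
Compare positions:
  Node 0: index 4 -> 4 (same)
  Node 1: index 0 -> 2 (moved)
  Node 2: index 1 -> 0 (moved)
  Node 3: index 2 -> 1 (moved)
  Node 4: index 3 -> 3 (same)
Nodes that changed position: 1 2 3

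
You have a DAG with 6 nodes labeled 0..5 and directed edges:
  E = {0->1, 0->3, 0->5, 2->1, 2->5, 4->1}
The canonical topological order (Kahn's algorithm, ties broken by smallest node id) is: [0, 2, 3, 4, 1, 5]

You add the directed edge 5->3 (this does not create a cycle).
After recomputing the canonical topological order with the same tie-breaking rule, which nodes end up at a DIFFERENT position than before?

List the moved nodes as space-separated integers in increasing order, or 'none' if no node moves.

Old toposort: [0, 2, 3, 4, 1, 5]
Added edge 5->3
Recompute Kahn (smallest-id tiebreak):
  initial in-degrees: [0, 3, 0, 2, 0, 2]
  ready (indeg=0): [0, 2, 4]
  pop 0: indeg[1]->2; indeg[3]->1; indeg[5]->1 | ready=[2, 4] | order so far=[0]
  pop 2: indeg[1]->1; indeg[5]->0 | ready=[4, 5] | order so far=[0, 2]
  pop 4: indeg[1]->0 | ready=[1, 5] | order so far=[0, 2, 4]
  pop 1: no out-edges | ready=[5] | order so far=[0, 2, 4, 1]
  pop 5: indeg[3]->0 | ready=[3] | order so far=[0, 2, 4, 1, 5]
  pop 3: no out-edges | ready=[] | order so far=[0, 2, 4, 1, 5, 3]
New canonical toposort: [0, 2, 4, 1, 5, 3]
Compare positions:
  Node 0: index 0 -> 0 (same)
  Node 1: index 4 -> 3 (moved)
  Node 2: index 1 -> 1 (same)
  Node 3: index 2 -> 5 (moved)
  Node 4: index 3 -> 2 (moved)
  Node 5: index 5 -> 4 (moved)
Nodes that changed position: 1 3 4 5

Answer: 1 3 4 5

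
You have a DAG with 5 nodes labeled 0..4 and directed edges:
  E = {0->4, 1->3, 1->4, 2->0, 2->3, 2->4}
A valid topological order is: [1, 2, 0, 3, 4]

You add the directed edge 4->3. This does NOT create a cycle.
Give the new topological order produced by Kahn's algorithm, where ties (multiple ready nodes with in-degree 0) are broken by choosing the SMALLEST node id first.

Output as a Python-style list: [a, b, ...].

Old toposort: [1, 2, 0, 3, 4]
Added edge: 4->3
Position of 4 (4) > position of 3 (3). Must reorder: 4 must now come before 3.
Run Kahn's algorithm (break ties by smallest node id):
  initial in-degrees: [1, 0, 0, 3, 3]
  ready (indeg=0): [1, 2]
  pop 1: indeg[3]->2; indeg[4]->2 | ready=[2] | order so far=[1]
  pop 2: indeg[0]->0; indeg[3]->1; indeg[4]->1 | ready=[0] | order so far=[1, 2]
  pop 0: indeg[4]->0 | ready=[4] | order so far=[1, 2, 0]
  pop 4: indeg[3]->0 | ready=[3] | order so far=[1, 2, 0, 4]
  pop 3: no out-edges | ready=[] | order so far=[1, 2, 0, 4, 3]
  Result: [1, 2, 0, 4, 3]

Answer: [1, 2, 0, 4, 3]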